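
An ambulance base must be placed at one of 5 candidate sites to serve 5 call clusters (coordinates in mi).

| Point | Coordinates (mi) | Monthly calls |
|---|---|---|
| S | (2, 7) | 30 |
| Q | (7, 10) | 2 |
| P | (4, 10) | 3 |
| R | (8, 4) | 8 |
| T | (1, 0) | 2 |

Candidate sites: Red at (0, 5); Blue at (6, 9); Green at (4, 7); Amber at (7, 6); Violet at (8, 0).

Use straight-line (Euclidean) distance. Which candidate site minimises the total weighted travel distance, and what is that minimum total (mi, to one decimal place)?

Total weighted distance at each candidate:
  Red (0, 5): total = 196.0
  Blue (6, 9): total = 207.4
  Green (4, 7): total = 132.7
  Amber (7, 6): total = 210.8
  Violet (8, 0): total = 375.0
Minimum is at Green with total 132.7 mi.

Green, total 132.7 mi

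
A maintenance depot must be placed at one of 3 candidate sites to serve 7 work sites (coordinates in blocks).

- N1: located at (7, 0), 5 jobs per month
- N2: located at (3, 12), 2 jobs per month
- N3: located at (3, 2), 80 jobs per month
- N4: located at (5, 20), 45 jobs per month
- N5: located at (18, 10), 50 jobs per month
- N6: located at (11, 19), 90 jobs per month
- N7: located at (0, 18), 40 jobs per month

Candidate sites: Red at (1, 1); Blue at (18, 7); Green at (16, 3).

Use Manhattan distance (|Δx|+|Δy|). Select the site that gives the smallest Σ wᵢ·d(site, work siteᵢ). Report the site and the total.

Red, total 5876 blocks

Total weighted distance at each candidate:
  Red (1, 1): total = 5876
  Blue (18, 7): total = 5920
  Green (16, 3): total = 6064
Minimum is at Red with total 5876 blocks.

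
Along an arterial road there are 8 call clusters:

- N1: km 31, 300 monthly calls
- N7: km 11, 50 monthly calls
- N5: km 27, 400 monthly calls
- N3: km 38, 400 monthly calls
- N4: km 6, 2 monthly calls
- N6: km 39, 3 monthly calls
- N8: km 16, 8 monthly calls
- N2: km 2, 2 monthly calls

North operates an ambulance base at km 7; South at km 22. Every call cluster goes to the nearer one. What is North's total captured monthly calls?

The indifferent point is the midpoint (7+22)/2 = 14.5; call clusters left of it (closer to North at 7) go to North, those right go to South.
  N2 at 2 (w=2) → North
  N4 at 6 (w=2) → North
  N7 at 11 (w=50) → North
  N8 at 16 (w=8) → South
  N5 at 27 (w=400) → South
  N1 at 31 (w=300) → South
  N3 at 38 (w=400) → South
  N6 at 39 (w=3) → South
North captures 54; South captures 1111.

54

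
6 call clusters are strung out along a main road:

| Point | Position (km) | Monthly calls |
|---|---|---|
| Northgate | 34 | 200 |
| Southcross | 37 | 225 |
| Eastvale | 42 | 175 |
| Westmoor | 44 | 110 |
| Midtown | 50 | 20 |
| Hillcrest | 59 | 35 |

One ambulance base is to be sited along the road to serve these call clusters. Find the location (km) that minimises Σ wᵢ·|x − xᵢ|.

x = 37

For a sum of weighted absolute distances on a line, the optimum is the weighted median (not the mean). Total weight W = 765; half-weight = 382.5.
Sort by position and accumulate weight:
  km 34 (Northgate, w=200) → cum 200
  km 37 (Southcross, w=225) → cum 425  ≥ 382.5 → median here
  km 42 (Eastvale, w=175) → cum 600
  km 44 (Westmoor, w=110) → cum 710
  km 50 (Midtown, w=20) → cum 730
  km 59 (Hillcrest, w=35) → cum 765
Optimal location: km 37.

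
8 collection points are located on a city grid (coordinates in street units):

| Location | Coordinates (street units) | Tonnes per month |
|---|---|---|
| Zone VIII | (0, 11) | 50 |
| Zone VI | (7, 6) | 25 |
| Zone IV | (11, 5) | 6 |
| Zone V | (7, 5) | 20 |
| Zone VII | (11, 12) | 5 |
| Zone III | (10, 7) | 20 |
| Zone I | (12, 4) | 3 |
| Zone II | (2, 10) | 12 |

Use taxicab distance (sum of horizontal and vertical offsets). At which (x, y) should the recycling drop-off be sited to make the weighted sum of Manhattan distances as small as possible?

(7, 7)

Manhattan distance separates: Σwᵢ(|x−xᵢ|+|y−yᵢ|) = Σwᵢ|x−xᵢ| + Σwᵢ|y−yᵢ|, so x and y are optimised independently as 1-D weighted medians.
Total weight W = 141; half = 70.5.
x-coordinate, sorted with cumulative weight:
  x=0 (Zone VIII, w=50) cum 50
  x=2 (Zone II, w=12) cum 62
  x=7 (Zone VI, w=25) cum 87  ← median
  x=7 (Zone V, w=20) cum 107
  x=10 (Zone III, w=20) cum 127
  x=11 (Zone IV, w=6) cum 133
  x=11 (Zone VII, w=5) cum 138
  x=12 (Zone I, w=3) cum 141
⇒ x* = 7
y-coordinate, sorted with cumulative weight:
  y=4 (Zone I, w=3) cum 3
  y=5 (Zone IV, w=6) cum 9
  y=5 (Zone V, w=20) cum 29
  y=6 (Zone VI, w=25) cum 54
  y=7 (Zone III, w=20) cum 74  ← median
  y=10 (Zone II, w=12) cum 86
  y=11 (Zone VIII, w=50) cum 136
  y=12 (Zone VII, w=5) cum 141
⇒ y* = 7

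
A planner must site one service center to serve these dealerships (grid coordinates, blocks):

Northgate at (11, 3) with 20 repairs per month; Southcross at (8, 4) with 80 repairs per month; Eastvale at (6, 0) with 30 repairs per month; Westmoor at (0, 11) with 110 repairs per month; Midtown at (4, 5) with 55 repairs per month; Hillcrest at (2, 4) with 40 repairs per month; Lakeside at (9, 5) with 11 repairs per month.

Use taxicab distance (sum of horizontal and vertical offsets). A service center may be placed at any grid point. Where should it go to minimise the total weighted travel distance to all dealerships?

Manhattan distance separates: Σwᵢ(|x−xᵢ|+|y−yᵢ|) = Σwᵢ|x−xᵢ| + Σwᵢ|y−yᵢ|, so x and y are optimised independently as 1-D weighted medians.
Total weight W = 346; half = 173.
x-coordinate, sorted with cumulative weight:
  x=0 (Westmoor, w=110) cum 110
  x=2 (Hillcrest, w=40) cum 150
  x=4 (Midtown, w=55) cum 205  ← median
  x=6 (Eastvale, w=30) cum 235
  x=8 (Southcross, w=80) cum 315
  x=9 (Lakeside, w=11) cum 326
  x=11 (Northgate, w=20) cum 346
⇒ x* = 4
y-coordinate, sorted with cumulative weight:
  y=0 (Eastvale, w=30) cum 30
  y=3 (Northgate, w=20) cum 50
  y=4 (Southcross, w=80) cum 130
  y=4 (Hillcrest, w=40) cum 170
  y=5 (Midtown, w=55) cum 225  ← median
  y=5 (Lakeside, w=11) cum 236
  y=11 (Westmoor, w=110) cum 346
⇒ y* = 5

(4, 5)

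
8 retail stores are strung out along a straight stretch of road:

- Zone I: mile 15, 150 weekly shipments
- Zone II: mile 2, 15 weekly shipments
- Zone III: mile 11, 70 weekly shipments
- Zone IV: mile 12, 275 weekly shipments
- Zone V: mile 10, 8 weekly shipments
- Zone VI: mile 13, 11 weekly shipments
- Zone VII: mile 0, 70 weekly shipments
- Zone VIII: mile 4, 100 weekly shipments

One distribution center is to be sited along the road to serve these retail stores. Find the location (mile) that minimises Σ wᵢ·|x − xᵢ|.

For a sum of weighted absolute distances on a line, the optimum is the weighted median (not the mean). Total weight W = 699; half-weight = 349.5.
Sort by position and accumulate weight:
  mile 0 (Zone VII, w=70) → cum 70
  mile 2 (Zone II, w=15) → cum 85
  mile 4 (Zone VIII, w=100) → cum 185
  mile 10 (Zone V, w=8) → cum 193
  mile 11 (Zone III, w=70) → cum 263
  mile 12 (Zone IV, w=275) → cum 538  ≥ 349.5 → median here
  mile 13 (Zone VI, w=11) → cum 549
  mile 15 (Zone I, w=150) → cum 699
Optimal location: mile 12.

x = 12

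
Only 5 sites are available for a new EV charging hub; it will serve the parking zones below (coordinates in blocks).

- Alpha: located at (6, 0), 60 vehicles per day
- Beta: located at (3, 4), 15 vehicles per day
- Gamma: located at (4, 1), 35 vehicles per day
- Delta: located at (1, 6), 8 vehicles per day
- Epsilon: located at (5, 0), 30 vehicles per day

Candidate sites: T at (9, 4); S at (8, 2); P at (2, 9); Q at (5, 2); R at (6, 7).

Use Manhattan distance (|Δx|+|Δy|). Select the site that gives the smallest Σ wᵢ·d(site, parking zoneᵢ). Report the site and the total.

Q, total 434 blocks

Total weighted distance at each candidate:
  T (9, 4): total = 1110
  S (8, 2): total = 758
  P (2, 9): total = 1612
  Q (5, 2): total = 434
  R (6, 7): total = 1078
Minimum is at Q with total 434 blocks.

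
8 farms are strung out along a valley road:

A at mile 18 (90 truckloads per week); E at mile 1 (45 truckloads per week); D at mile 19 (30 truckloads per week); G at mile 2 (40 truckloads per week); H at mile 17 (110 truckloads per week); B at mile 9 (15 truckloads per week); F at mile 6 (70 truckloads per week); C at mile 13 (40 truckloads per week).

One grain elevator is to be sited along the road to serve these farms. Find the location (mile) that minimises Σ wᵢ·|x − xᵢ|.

For a sum of weighted absolute distances on a line, the optimum is the weighted median (not the mean). Total weight W = 440; half-weight = 220.
Sort by position and accumulate weight:
  mile 1 (E, w=45) → cum 45
  mile 2 (G, w=40) → cum 85
  mile 6 (F, w=70) → cum 155
  mile 9 (B, w=15) → cum 170
  mile 13 (C, w=40) → cum 210
  mile 17 (H, w=110) → cum 320  ≥ 220 → median here
  mile 18 (A, w=90) → cum 410
  mile 19 (D, w=30) → cum 440
Optimal location: mile 17.

x = 17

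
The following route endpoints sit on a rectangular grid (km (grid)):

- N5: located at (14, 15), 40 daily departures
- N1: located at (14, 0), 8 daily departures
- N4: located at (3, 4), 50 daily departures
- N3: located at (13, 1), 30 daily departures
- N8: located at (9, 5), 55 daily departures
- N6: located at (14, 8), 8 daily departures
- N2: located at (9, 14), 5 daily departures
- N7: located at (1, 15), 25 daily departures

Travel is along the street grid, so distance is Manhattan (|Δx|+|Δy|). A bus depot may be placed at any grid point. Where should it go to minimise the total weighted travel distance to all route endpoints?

Manhattan distance separates: Σwᵢ(|x−xᵢ|+|y−yᵢ|) = Σwᵢ|x−xᵢ| + Σwᵢ|y−yᵢ|, so x and y are optimised independently as 1-D weighted medians.
Total weight W = 221; half = 110.5.
x-coordinate, sorted with cumulative weight:
  x=1 (N7, w=25) cum 25
  x=3 (N4, w=50) cum 75
  x=9 (N8, w=55) cum 130  ← median
  x=9 (N2, w=5) cum 135
  x=13 (N3, w=30) cum 165
  x=14 (N5, w=40) cum 205
  x=14 (N1, w=8) cum 213
  x=14 (N6, w=8) cum 221
⇒ x* = 9
y-coordinate, sorted with cumulative weight:
  y=0 (N1, w=8) cum 8
  y=1 (N3, w=30) cum 38
  y=4 (N4, w=50) cum 88
  y=5 (N8, w=55) cum 143  ← median
  y=8 (N6, w=8) cum 151
  y=14 (N2, w=5) cum 156
  y=15 (N5, w=40) cum 196
  y=15 (N7, w=25) cum 221
⇒ y* = 5

(9, 5)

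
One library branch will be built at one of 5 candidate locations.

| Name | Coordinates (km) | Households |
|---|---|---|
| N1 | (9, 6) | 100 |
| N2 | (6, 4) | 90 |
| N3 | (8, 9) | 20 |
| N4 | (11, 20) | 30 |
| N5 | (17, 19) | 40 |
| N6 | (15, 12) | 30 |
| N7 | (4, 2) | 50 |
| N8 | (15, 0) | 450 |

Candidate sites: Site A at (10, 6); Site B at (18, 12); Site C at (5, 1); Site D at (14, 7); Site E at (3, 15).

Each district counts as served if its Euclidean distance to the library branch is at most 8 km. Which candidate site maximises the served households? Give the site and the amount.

Site A, covering 740

Coverage radius r = 8 km; a point is covered iff (Δx)²+(Δy)² ≤ 8² = 64.
  Site A (10, 6): covers {N1, N2, N3, N6, N7, N8} → 740
  Site B (18, 12): covers {N5, N6} → 70
  Site C (5, 1): covers {N1, N2, N7} → 240
  Site D (14, 7): covers {N1, N3, N6, N8} → 600
  Site E (3, 15): covers {N3} → 20
Maximum coverage at Site A: 740 households.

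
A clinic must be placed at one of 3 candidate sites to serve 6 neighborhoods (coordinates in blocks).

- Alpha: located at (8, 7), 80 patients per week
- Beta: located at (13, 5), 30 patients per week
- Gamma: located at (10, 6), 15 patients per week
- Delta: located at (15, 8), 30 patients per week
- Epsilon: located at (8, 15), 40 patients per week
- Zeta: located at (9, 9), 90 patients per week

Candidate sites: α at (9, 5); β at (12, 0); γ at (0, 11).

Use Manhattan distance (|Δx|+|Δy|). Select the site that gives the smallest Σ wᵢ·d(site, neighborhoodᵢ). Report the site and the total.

α, total 1460 blocks

Total weighted distance at each candidate:
  α (9, 5): total = 1460
  β (12, 0): total = 3350
  γ (0, 11): total = 3765
Minimum is at α with total 1460 blocks.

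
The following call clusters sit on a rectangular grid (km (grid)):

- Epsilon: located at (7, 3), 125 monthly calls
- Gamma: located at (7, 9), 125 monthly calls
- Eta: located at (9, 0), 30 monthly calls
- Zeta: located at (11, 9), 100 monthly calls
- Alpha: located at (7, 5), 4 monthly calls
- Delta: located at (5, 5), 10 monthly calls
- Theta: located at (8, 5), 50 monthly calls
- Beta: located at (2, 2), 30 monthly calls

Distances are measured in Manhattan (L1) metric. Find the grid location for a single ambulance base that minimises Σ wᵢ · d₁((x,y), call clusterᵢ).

Manhattan distance separates: Σwᵢ(|x−xᵢ|+|y−yᵢ|) = Σwᵢ|x−xᵢ| + Σwᵢ|y−yᵢ|, so x and y are optimised independently as 1-D weighted medians.
Total weight W = 474; half = 237.
x-coordinate, sorted with cumulative weight:
  x=2 (Beta, w=30) cum 30
  x=5 (Delta, w=10) cum 40
  x=7 (Epsilon, w=125) cum 165
  x=7 (Gamma, w=125) cum 290  ← median
  x=7 (Alpha, w=4) cum 294
  x=8 (Theta, w=50) cum 344
  x=9 (Eta, w=30) cum 374
  x=11 (Zeta, w=100) cum 474
⇒ x* = 7
y-coordinate, sorted with cumulative weight:
  y=0 (Eta, w=30) cum 30
  y=2 (Beta, w=30) cum 60
  y=3 (Epsilon, w=125) cum 185
  y=5 (Alpha, w=4) cum 189
  y=5 (Delta, w=10) cum 199
  y=5 (Theta, w=50) cum 249  ← median
  y=9 (Gamma, w=125) cum 374
  y=9 (Zeta, w=100) cum 474
⇒ y* = 5

(7, 5)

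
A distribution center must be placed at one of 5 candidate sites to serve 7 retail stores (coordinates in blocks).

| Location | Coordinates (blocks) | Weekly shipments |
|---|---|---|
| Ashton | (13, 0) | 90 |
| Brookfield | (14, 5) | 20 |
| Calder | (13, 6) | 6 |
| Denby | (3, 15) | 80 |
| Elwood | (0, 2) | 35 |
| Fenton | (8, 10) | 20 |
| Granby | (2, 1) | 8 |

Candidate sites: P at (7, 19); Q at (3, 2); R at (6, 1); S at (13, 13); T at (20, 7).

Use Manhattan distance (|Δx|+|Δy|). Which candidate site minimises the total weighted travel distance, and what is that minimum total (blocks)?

Total weighted distance at each candidate:
  P (7, 19): total = 4648
  Q (3, 2): total = 2865
  R (6, 1): total = 2889
  S (13, 13): total = 3536
  T (20, 7): total = 4835
Minimum is at Q with total 2865 blocks.

Q, total 2865 blocks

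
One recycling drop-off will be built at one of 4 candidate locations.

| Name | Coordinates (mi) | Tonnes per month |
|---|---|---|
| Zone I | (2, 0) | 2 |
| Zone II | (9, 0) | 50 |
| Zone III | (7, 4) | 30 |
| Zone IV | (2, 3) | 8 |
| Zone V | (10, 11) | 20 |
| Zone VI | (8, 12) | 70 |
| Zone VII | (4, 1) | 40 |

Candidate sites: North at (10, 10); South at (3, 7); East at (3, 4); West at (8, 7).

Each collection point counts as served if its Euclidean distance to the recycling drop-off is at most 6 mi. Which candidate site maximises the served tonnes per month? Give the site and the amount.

Coverage radius r = 6 mi; a point is covered iff (Δx)²+(Δy)² ≤ 6² = 36.
  North (10, 10): covers {Zone V, Zone VI} → 90
  South (3, 7): covers {Zone III, Zone IV} → 38
  East (3, 4): covers {Zone I, Zone III, Zone IV, Zone VII} → 80
  West (8, 7): covers {Zone III, Zone V, Zone VI} → 120
Maximum coverage at West: 120 tonnes per month.

West, covering 120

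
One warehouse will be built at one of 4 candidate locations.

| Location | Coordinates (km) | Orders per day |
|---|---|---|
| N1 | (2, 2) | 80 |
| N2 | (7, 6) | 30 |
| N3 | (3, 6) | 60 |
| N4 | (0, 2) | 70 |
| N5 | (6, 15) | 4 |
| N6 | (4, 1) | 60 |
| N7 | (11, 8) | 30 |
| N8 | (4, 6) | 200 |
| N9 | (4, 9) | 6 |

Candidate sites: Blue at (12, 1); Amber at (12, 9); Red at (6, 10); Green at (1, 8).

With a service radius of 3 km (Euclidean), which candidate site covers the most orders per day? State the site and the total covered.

Coverage radius r = 3 km; a point is covered iff (Δx)²+(Δy)² ≤ 3² = 9.
  Blue (12, 1): covers {none} → 0
  Amber (12, 9): covers {N7} → 30
  Red (6, 10): covers {N9} → 6
  Green (1, 8): covers {N3} → 60
Maximum coverage at Green: 60 orders per day.

Green, covering 60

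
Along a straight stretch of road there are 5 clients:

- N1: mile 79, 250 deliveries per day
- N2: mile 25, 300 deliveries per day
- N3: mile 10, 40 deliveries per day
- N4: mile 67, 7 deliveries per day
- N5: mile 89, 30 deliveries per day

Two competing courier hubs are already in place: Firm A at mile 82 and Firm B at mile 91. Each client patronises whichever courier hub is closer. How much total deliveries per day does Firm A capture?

The indifferent point is the midpoint (82+91)/2 = 86.5; clients left of it (closer to Firm A at 82) go to Firm A, those right go to Firm B.
  N3 at 10 (w=40) → Firm A
  N2 at 25 (w=300) → Firm A
  N4 at 67 (w=7) → Firm A
  N1 at 79 (w=250) → Firm A
  N5 at 89 (w=30) → Firm B
Firm A captures 597; Firm B captures 30.

597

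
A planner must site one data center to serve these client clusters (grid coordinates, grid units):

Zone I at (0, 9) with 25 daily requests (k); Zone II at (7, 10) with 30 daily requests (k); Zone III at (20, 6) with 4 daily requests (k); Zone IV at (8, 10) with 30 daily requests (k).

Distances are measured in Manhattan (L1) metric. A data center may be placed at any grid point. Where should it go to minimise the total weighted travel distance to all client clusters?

Manhattan distance separates: Σwᵢ(|x−xᵢ|+|y−yᵢ|) = Σwᵢ|x−xᵢ| + Σwᵢ|y−yᵢ|, so x and y are optimised independently as 1-D weighted medians.
Total weight W = 89; half = 44.5.
x-coordinate, sorted with cumulative weight:
  x=0 (Zone I, w=25) cum 25
  x=7 (Zone II, w=30) cum 55  ← median
  x=8 (Zone IV, w=30) cum 85
  x=20 (Zone III, w=4) cum 89
⇒ x* = 7
y-coordinate, sorted with cumulative weight:
  y=6 (Zone III, w=4) cum 4
  y=9 (Zone I, w=25) cum 29
  y=10 (Zone II, w=30) cum 59  ← median
  y=10 (Zone IV, w=30) cum 89
⇒ y* = 10

(7, 10)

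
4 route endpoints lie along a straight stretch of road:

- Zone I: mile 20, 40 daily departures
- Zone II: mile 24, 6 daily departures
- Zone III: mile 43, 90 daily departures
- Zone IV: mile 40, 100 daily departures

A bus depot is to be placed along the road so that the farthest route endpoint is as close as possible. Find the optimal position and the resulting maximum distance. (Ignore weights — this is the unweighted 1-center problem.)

The 1-center on a line is the midpoint of the two extreme points: leftmost at 20, rightmost at 43.
Optimal location = (20 + 43)/2 = 31.5; maximum distance = (43 − 20)/2 = 11.5.

location 31.5, max distance 11.5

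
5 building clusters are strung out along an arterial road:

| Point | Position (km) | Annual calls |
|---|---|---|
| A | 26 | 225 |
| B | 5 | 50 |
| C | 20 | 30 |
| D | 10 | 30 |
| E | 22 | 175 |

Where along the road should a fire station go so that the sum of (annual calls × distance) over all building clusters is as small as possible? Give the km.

For a sum of weighted absolute distances on a line, the optimum is the weighted median (not the mean). Total weight W = 510; half-weight = 255.
Sort by position and accumulate weight:
  km 5 (B, w=50) → cum 50
  km 10 (D, w=30) → cum 80
  km 20 (C, w=30) → cum 110
  km 22 (E, w=175) → cum 285  ≥ 255 → median here
  km 26 (A, w=225) → cum 510
Optimal location: km 22.

x = 22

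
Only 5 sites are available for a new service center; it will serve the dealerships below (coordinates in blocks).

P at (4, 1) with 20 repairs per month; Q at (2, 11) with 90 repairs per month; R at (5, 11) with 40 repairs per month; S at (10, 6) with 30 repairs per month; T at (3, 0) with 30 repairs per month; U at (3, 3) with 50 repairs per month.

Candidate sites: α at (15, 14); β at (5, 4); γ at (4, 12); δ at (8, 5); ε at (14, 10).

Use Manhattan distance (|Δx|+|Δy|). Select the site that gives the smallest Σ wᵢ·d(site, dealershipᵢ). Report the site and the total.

Total weighted distance at each candidate:
  α (15, 14): total = 4760
  β (5, 4): total = 1800
  γ (4, 12): total = 1820
  δ (8, 5): total = 2340
  ε (14, 10): total = 3720
Minimum is at β with total 1800 blocks.

β, total 1800 blocks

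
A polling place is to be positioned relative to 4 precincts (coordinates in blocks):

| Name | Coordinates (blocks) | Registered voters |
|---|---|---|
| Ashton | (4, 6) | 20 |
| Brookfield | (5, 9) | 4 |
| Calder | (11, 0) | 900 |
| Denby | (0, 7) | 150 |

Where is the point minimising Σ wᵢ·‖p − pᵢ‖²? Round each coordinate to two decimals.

(9.31, 1.12)

The minimiser of Σwᵢ‖p−pᵢ‖² is the weighted centroid p* = (Σwᵢpᵢ)/(Σwᵢ).
Σwᵢ = 1074.
Σwᵢxᵢ = 20·4 + 4·5 + 900·11 + 150·0 = 10000.
Σwᵢyᵢ = 20·6 + 4·9 + 900·0 + 150·7 = 1206.
x* = 10000/1074 = 9.31, y* = 1206/1074 = 1.12.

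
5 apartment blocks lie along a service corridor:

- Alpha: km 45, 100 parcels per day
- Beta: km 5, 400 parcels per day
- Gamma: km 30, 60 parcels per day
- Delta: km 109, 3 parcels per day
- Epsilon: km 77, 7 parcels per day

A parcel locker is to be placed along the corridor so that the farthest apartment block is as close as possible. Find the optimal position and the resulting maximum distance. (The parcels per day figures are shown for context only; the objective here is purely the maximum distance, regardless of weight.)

The 1-center on a line is the midpoint of the two extreme points: leftmost at 5, rightmost at 109.
Optimal location = (5 + 109)/2 = 57; maximum distance = (109 − 5)/2 = 52.

location 57, max distance 52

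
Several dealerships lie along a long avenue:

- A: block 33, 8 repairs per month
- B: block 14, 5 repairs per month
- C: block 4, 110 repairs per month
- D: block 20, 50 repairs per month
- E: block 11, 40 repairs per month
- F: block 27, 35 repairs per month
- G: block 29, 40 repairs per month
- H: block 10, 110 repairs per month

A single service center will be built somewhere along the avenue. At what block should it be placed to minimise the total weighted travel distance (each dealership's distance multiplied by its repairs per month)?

For a sum of weighted absolute distances on a line, the optimum is the weighted median (not the mean). Total weight W = 398; half-weight = 199.
Sort by position and accumulate weight:
  block 4 (C, w=110) → cum 110
  block 10 (H, w=110) → cum 220  ≥ 199 → median here
  block 11 (E, w=40) → cum 260
  block 14 (B, w=5) → cum 265
  block 20 (D, w=50) → cum 315
  block 27 (F, w=35) → cum 350
  block 29 (G, w=40) → cum 390
  block 33 (A, w=8) → cum 398
Optimal location: block 10.

x = 10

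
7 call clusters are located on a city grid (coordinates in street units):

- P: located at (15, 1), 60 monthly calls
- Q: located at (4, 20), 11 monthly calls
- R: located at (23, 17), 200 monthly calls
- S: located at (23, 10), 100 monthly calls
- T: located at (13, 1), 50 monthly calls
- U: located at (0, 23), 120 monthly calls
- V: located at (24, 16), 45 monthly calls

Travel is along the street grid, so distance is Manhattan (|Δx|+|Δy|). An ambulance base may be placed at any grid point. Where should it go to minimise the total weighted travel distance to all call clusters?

(23, 17)

Manhattan distance separates: Σwᵢ(|x−xᵢ|+|y−yᵢ|) = Σwᵢ|x−xᵢ| + Σwᵢ|y−yᵢ|, so x and y are optimised independently as 1-D weighted medians.
Total weight W = 586; half = 293.
x-coordinate, sorted with cumulative weight:
  x=0 (U, w=120) cum 120
  x=4 (Q, w=11) cum 131
  x=13 (T, w=50) cum 181
  x=15 (P, w=60) cum 241
  x=23 (R, w=200) cum 441  ← median
  x=23 (S, w=100) cum 541
  x=24 (V, w=45) cum 586
⇒ x* = 23
y-coordinate, sorted with cumulative weight:
  y=1 (P, w=60) cum 60
  y=1 (T, w=50) cum 110
  y=10 (S, w=100) cum 210
  y=16 (V, w=45) cum 255
  y=17 (R, w=200) cum 455  ← median
  y=20 (Q, w=11) cum 466
  y=23 (U, w=120) cum 586
⇒ y* = 17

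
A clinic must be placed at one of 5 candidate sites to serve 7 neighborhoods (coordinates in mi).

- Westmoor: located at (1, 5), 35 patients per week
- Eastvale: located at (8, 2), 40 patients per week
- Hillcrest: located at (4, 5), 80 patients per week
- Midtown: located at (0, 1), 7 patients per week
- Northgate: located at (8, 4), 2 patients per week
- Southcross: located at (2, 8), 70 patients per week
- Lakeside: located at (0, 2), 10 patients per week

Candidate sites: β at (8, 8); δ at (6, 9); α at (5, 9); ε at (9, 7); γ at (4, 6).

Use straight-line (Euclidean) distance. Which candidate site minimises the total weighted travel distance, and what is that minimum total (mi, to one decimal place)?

γ, total 725.3 mi

Total weighted distance at each candidate:
  β (8, 8): total = 1509.0
  δ (6, 9): total = 1334.7
  α (5, 9): total = 1217.6
  ε (9, 7): total = 1603.4
  γ (4, 6): total = 725.3
Minimum is at γ with total 725.3 mi.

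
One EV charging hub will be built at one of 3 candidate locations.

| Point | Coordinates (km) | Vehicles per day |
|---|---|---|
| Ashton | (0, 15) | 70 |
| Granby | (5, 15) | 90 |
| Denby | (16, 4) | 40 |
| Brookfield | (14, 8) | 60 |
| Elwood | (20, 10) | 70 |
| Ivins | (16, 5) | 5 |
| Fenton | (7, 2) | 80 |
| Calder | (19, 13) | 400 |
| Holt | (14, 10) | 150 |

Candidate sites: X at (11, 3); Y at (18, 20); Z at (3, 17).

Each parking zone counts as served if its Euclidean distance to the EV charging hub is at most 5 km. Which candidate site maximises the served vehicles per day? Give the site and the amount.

Z, covering 160

Coverage radius r = 5 km; a point is covered iff (Δx)²+(Δy)² ≤ 5² = 25.
  X (11, 3): covers {Fenton} → 80
  Y (18, 20): covers {none} → 0
  Z (3, 17): covers {Ashton, Granby} → 160
Maximum coverage at Z: 160 vehicles per day.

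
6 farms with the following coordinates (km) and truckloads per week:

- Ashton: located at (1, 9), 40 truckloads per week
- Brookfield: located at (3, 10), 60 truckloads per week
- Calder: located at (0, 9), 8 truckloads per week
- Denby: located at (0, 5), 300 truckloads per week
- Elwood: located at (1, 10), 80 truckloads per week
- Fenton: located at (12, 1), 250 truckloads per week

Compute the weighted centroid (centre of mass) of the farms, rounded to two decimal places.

The minimiser of Σwᵢ‖p−pᵢ‖² is the weighted centroid p* = (Σwᵢpᵢ)/(Σwᵢ).
Σwᵢ = 738.
Σwᵢxᵢ = 40·1 + 60·3 + 8·0 + 300·0 + 80·1 + 250·12 = 3300.
Σwᵢyᵢ = 40·9 + 60·10 + 8·9 + 300·5 + 80·10 + 250·1 = 3582.
x* = 3300/738 = 4.47, y* = 3582/738 = 4.85.

(4.47, 4.85)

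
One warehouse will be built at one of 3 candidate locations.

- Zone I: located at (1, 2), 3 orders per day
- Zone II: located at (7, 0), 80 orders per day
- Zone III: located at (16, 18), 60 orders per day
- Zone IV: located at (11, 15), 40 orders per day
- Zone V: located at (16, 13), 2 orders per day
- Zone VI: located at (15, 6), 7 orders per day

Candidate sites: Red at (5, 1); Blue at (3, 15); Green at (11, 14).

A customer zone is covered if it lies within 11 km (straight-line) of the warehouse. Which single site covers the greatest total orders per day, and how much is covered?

Green, covering 109

Coverage radius r = 11 km; a point is covered iff (Δx)²+(Δy)² ≤ 11² = 121.
  Red (5, 1): covers {Zone I, Zone II} → 83
  Blue (3, 15): covers {Zone IV} → 40
  Green (11, 14): covers {Zone III, Zone IV, Zone V, Zone VI} → 109
Maximum coverage at Green: 109 orders per day.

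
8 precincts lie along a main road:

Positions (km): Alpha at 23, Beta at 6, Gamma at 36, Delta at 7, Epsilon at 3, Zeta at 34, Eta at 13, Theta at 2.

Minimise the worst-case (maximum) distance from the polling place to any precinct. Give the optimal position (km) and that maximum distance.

The 1-center on a line is the midpoint of the two extreme points: leftmost at 2, rightmost at 36.
Optimal location = (2 + 36)/2 = 19; maximum distance = (36 − 2)/2 = 17.

location 19, max distance 17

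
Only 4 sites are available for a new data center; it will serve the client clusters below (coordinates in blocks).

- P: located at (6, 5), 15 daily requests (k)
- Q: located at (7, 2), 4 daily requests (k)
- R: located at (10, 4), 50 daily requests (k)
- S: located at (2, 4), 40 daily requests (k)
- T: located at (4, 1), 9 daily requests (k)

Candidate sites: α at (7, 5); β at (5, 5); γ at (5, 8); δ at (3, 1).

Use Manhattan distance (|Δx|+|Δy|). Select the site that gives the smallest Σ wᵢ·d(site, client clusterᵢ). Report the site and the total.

α, total 530 blocks

Total weighted distance at each candidate:
  α (7, 5): total = 530
  β (5, 5): total = 540
  γ (5, 8): total = 894
  δ (3, 1): total = 794
Minimum is at α with total 530 blocks.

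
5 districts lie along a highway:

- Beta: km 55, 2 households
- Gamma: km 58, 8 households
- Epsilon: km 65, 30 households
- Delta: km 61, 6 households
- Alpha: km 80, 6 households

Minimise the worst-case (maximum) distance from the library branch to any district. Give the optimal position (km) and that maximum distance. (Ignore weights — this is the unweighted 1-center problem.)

location 67.5, max distance 12.5

The 1-center on a line is the midpoint of the two extreme points: leftmost at 55, rightmost at 80.
Optimal location = (55 + 80)/2 = 67.5; maximum distance = (80 − 55)/2 = 12.5.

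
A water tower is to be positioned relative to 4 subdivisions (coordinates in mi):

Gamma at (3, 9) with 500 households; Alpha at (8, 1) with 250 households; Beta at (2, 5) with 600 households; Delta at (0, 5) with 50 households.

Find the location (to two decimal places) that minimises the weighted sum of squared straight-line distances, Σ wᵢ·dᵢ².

The minimiser of Σwᵢ‖p−pᵢ‖² is the weighted centroid p* = (Σwᵢpᵢ)/(Σwᵢ).
Σwᵢ = 1400.
Σwᵢxᵢ = 500·3 + 250·8 + 600·2 + 50·0 = 4700.
Σwᵢyᵢ = 500·9 + 250·1 + 600·5 + 50·5 = 8000.
x* = 4700/1400 = 3.36, y* = 8000/1400 = 5.71.

(3.36, 5.71)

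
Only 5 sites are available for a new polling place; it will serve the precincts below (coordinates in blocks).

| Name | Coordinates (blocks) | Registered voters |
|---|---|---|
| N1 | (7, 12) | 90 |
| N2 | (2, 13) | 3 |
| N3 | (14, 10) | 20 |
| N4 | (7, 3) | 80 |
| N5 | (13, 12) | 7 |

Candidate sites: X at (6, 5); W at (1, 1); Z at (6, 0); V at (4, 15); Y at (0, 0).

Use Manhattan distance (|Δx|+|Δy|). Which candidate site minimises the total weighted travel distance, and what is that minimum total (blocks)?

X, total 1354 blocks

Total weighted distance at each candidate:
  X (6, 5): total = 1354
  W (1, 1): total = 2810
  Z (6, 0): total = 2034
  V (4, 15): total = 2136
  Y (0, 0): total = 3210
Minimum is at X with total 1354 blocks.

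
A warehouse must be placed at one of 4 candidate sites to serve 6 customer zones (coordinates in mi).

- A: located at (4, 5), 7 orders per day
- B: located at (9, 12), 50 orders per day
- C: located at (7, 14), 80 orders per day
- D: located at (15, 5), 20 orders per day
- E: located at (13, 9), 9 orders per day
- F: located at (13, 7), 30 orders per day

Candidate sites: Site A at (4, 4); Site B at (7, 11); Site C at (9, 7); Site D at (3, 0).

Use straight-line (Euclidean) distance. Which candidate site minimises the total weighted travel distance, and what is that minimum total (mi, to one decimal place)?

Site B, total 872.0 mi

Total weighted distance at each candidate:
  Site A (4, 4): total = 1912.1
  Site B (7, 11): total = 872.0
  Site C (9, 7): total = 1156.8
  Site D (3, 0): total = 2618.6
Minimum is at Site B with total 872.0 mi.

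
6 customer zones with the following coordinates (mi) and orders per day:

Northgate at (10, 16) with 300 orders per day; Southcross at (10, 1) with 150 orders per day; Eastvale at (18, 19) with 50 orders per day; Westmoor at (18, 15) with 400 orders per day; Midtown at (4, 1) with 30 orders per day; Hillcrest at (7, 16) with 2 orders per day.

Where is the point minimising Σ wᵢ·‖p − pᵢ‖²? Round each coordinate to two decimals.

The minimiser of Σwᵢ‖p−pᵢ‖² is the weighted centroid p* = (Σwᵢpᵢ)/(Σwᵢ).
Σwᵢ = 932.
Σwᵢxᵢ = 300·10 + 150·10 + 50·18 + 400·18 + 30·4 + 2·7 = 12734.
Σwᵢyᵢ = 300·16 + 150·1 + 50·19 + 400·15 + 30·1 + 2·16 = 11962.
x* = 12734/932 = 13.66, y* = 11962/932 = 12.83.

(13.66, 12.83)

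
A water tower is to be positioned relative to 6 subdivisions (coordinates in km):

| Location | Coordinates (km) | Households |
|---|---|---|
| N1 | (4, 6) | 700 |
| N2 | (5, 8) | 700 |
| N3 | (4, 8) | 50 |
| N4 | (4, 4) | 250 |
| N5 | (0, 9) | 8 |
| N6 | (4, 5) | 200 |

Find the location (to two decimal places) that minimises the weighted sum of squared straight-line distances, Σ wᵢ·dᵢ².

(4.35, 6.43)

The minimiser of Σwᵢ‖p−pᵢ‖² is the weighted centroid p* = (Σwᵢpᵢ)/(Σwᵢ).
Σwᵢ = 1908.
Σwᵢxᵢ = 700·4 + 700·5 + 50·4 + 250·4 + 8·0 + 200·4 = 8300.
Σwᵢyᵢ = 700·6 + 700·8 + 50·8 + 250·4 + 8·9 + 200·5 = 12272.
x* = 8300/1908 = 4.35, y* = 12272/1908 = 6.43.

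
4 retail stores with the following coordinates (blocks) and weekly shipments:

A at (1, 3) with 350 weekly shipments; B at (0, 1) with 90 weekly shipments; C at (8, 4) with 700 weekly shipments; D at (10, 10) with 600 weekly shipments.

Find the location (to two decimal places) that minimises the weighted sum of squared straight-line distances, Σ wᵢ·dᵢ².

(6.87, 5.71)

The minimiser of Σwᵢ‖p−pᵢ‖² is the weighted centroid p* = (Σwᵢpᵢ)/(Σwᵢ).
Σwᵢ = 1740.
Σwᵢxᵢ = 350·1 + 90·0 + 700·8 + 600·10 = 11950.
Σwᵢyᵢ = 350·3 + 90·1 + 700·4 + 600·10 = 9940.
x* = 11950/1740 = 6.87, y* = 9940/1740 = 5.71.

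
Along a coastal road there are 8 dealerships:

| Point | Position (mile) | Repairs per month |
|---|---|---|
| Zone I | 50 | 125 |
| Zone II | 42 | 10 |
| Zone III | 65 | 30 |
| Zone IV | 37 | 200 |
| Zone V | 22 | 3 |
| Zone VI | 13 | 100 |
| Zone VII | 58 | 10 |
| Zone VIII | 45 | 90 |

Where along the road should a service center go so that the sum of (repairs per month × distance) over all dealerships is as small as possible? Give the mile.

x = 37

For a sum of weighted absolute distances on a line, the optimum is the weighted median (not the mean). Total weight W = 568; half-weight = 284.
Sort by position and accumulate weight:
  mile 13 (Zone VI, w=100) → cum 100
  mile 22 (Zone V, w=3) → cum 103
  mile 37 (Zone IV, w=200) → cum 303  ≥ 284 → median here
  mile 42 (Zone II, w=10) → cum 313
  mile 45 (Zone VIII, w=90) → cum 403
  mile 50 (Zone I, w=125) → cum 528
  mile 58 (Zone VII, w=10) → cum 538
  mile 65 (Zone III, w=30) → cum 568
Optimal location: mile 37.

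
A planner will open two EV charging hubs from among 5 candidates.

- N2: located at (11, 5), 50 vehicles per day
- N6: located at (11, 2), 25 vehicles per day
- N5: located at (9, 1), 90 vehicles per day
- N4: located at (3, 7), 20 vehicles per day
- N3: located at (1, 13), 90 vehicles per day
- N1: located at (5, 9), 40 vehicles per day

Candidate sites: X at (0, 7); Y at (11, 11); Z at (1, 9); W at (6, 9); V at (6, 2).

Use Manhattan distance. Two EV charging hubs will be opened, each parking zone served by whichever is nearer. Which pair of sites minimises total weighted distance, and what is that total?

Evaluate every pair (each demand assigned to the nearer of the two):
  {Z, V}: total = 1485
  {W, V}: total = 1835
  {X, V}: total = 1855
  {Y, Z}: total = 2205
  {Z, W}: total = 2220
  {Y, V}: total = 2345
  {Y, W}: total = 2465
  {X, W}: total = 2470
  {X, Y}: total = 2575
  {X, Z}: total = 2980
Best pair: {Z, V} with total 1485.

{Z, V}, total 1485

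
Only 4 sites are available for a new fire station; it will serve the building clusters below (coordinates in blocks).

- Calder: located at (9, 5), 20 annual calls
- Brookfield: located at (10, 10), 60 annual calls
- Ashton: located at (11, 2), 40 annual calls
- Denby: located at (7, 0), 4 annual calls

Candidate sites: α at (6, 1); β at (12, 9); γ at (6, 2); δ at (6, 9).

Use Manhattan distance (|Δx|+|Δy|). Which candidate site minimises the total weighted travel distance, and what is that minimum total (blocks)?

Total weighted distance at each candidate:
  α (6, 1): total = 1168
  β (12, 9): total = 696
  γ (6, 2): total = 1052
  δ (6, 9): total = 960
Minimum is at β with total 696 blocks.

β, total 696 blocks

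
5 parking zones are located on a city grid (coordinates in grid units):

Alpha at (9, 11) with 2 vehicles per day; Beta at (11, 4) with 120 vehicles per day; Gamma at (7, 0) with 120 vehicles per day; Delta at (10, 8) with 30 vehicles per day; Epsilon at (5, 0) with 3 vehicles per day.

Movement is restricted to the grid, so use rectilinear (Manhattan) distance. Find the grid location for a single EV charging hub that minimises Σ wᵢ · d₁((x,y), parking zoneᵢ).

Manhattan distance separates: Σwᵢ(|x−xᵢ|+|y−yᵢ|) = Σwᵢ|x−xᵢ| + Σwᵢ|y−yᵢ|, so x and y are optimised independently as 1-D weighted medians.
Total weight W = 275; half = 137.5.
x-coordinate, sorted with cumulative weight:
  x=5 (Epsilon, w=3) cum 3
  x=7 (Gamma, w=120) cum 123
  x=9 (Alpha, w=2) cum 125
  x=10 (Delta, w=30) cum 155  ← median
  x=11 (Beta, w=120) cum 275
⇒ x* = 10
y-coordinate, sorted with cumulative weight:
  y=0 (Gamma, w=120) cum 120
  y=0 (Epsilon, w=3) cum 123
  y=4 (Beta, w=120) cum 243  ← median
  y=8 (Delta, w=30) cum 273
  y=11 (Alpha, w=2) cum 275
⇒ y* = 4

(10, 4)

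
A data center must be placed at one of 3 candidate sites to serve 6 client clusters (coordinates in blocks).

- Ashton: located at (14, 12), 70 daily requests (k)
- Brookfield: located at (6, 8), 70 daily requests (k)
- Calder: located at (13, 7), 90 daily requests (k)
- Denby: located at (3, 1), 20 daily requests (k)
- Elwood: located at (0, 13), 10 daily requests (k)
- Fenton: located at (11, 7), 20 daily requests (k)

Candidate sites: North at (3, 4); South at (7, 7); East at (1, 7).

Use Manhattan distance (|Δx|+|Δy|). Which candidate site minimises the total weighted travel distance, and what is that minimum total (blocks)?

Total weighted distance at each candidate:
  North (3, 4): total = 3390
  South (7, 7): total = 1930
  East (1, 7): total = 3190
Minimum is at South with total 1930 blocks.

South, total 1930 blocks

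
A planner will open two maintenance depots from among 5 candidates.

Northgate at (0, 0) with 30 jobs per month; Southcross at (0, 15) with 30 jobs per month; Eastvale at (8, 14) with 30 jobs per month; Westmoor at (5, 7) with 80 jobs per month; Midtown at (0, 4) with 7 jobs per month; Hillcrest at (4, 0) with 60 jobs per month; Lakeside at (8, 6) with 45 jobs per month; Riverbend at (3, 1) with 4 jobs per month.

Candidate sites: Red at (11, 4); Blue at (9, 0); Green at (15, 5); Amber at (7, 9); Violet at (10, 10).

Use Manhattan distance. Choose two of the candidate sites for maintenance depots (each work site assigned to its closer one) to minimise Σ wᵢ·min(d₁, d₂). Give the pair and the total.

Evaluate every pair (each demand assigned to the nearer of the two):
  {Blue, Amber}: total = 1752
  {Blue, Violet}: total = 2229
  {Red, Amber}: total = 2301
  {Green, Amber}: total = 2402
  {Amber, Violet}: total = 2402
  {Red, Blue}: total = 2670
  {Red, Violet}: total = 2726
  {Blue, Green}: total = 3054
  {Red, Green}: total = 3226
  {Green, Violet}: total = 3276
Best pair: {Blue, Amber} with total 1752.

{Blue, Amber}, total 1752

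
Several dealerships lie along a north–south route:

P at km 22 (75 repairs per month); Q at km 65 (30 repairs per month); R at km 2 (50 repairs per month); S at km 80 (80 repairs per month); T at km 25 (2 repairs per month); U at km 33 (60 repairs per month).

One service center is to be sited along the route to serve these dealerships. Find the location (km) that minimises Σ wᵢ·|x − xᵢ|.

x = 33

For a sum of weighted absolute distances on a line, the optimum is the weighted median (not the mean). Total weight W = 297; half-weight = 148.5.
Sort by position and accumulate weight:
  km 2 (R, w=50) → cum 50
  km 22 (P, w=75) → cum 125
  km 25 (T, w=2) → cum 127
  km 33 (U, w=60) → cum 187  ≥ 148.5 → median here
  km 65 (Q, w=30) → cum 217
  km 80 (S, w=80) → cum 297
Optimal location: km 33.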